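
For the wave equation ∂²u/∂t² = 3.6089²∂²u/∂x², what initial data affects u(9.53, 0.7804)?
Domain of dependence: [6.71361444, 12.34638556]. Signals travel at speed 3.6089, so data within |x - 9.53| ≤ 3.6089·0.7804 = 2.81638556 can reach the point.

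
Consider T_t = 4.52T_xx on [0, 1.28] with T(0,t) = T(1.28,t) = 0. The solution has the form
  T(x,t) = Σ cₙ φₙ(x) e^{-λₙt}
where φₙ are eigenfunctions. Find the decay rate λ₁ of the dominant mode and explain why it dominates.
Eigenvalues: λₙ = 4.52n²π²/1.28².
First three modes:
  n=1: λ₁ = 4.52π²/1.28² ≈ 27.228
  n=2: λ₂ = 18.08π²/1.28² ≈ 108.913 (4× faster decay)
  n=3: λ₃ = 40.68π²/1.28² ≈ 245.053 (9× faster decay)
As t → ∞, higher modes decay exponentially faster. The n=1 mode dominates: T ~ c₁ sin(πx/1.28) e^{-λ₁t}.
Decay rate: λ₁ = 4.52π²/1.28² ≈ 27.228.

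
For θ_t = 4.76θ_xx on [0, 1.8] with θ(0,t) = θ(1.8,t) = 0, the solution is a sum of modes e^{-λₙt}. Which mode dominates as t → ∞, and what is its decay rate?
Eigenvalues: λₙ = 4.76n²π²/1.8².
First three modes:
  n=1: λ₁ = 4.76π²/1.8² ≈ 14.5
  n=2: λ₂ = 19.04π²/1.8² ≈ 57.999 (4× faster decay)
  n=3: λ₃ = 42.84π²/1.8² ≈ 130.498 (9× faster decay)
As t → ∞, higher modes decay exponentially faster. The n=1 mode dominates: θ ~ c₁ sin(πx/1.8) e^{-λ₁t}.
Decay rate: λ₁ = 4.76π²/1.8² ≈ 14.5.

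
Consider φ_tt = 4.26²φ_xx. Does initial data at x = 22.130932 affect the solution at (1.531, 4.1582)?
No. The domain of dependence is [-16.182932, 19.244932], and 22.130932 is outside this interval.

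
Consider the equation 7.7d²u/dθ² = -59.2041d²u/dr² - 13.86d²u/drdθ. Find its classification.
Rewriting in standard form: 59.2041d²u/dr² + 13.86d²u/drdθ + 7.7d²u/dθ² = 0. Elliptic. (A = 59.2041, B = 13.86, C = 7.7 gives B² - 4AC = -1631.38668.)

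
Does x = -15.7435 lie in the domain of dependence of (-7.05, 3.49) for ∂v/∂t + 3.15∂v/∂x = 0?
No. Only data at x = -18.0435 affects (-7.05, 3.49). Advection has one-way propagation along characteristics.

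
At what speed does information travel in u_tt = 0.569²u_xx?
Speed = 0.569. Information travels along characteristics x = x₀ ± 0.569t.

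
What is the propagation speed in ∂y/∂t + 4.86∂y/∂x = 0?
Speed = 4.86. Information travels along x - 4.86t = const (rightward).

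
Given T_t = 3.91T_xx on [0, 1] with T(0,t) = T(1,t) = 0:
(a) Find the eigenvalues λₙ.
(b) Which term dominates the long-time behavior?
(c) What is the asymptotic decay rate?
Eigenvalues: λₙ = 3.91n²π².
First three modes:
  n=1: λ₁ = 3.91π² ≈ 38.59
  n=2: λ₂ = 15.64π² ≈ 154.361 (4× faster decay)
  n=3: λ₃ = 35.19π² ≈ 347.311 (9× faster decay)
As t → ∞, higher modes decay exponentially faster. The n=1 mode dominates: T ~ c₁ sin(πx) e^{-λ₁t}.
Decay rate: λ₁ = 3.91π² ≈ 38.59.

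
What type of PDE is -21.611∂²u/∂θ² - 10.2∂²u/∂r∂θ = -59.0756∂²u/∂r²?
Rewriting in standard form: 59.0756∂²u/∂r² - 10.2∂²u/∂r∂θ - 21.611∂²u/∂θ² = 0. With A = 59.0756, B = -10.2, C = -21.611, the discriminant is 5210.7711664. This is a hyperbolic PDE.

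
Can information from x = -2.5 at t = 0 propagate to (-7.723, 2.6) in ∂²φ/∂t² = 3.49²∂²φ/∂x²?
Yes. The domain of dependence is [-16.797, 1.351], and -2.5 ∈ [-16.797, 1.351].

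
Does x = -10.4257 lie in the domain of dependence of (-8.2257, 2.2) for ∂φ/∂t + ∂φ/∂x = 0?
Yes. The characteristic through (-8.2257, 2.2) passes through x = -10.4257.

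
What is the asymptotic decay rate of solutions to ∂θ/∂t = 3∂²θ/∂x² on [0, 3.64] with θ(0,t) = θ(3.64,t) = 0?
Eigenvalues: λₙ = 3n²π²/3.64².
First three modes:
  n=1: λ₁ = 3π²/3.64² ≈ 2.235
  n=2: λ₂ = 12π²/3.64² ≈ 8.939 (4× faster decay)
  n=3: λ₃ = 27π²/3.64² ≈ 20.112 (9× faster decay)
As t → ∞, higher modes decay exponentially faster. The n=1 mode dominates: θ ~ c₁ sin(πx/3.64) e^{-λ₁t}.
Decay rate: λ₁ = 3π²/3.64² ≈ 2.235.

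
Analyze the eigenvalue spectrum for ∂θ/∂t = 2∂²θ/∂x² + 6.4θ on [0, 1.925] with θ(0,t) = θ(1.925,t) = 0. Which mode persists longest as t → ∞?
Eigenvalues: λₙ = 2n²π²/1.925² - 6.4.
First three modes:
  n=1: λ₁ = 2π²/1.925² - 6.4 ≈ -1.073
  n=2: λ₂ = 8π²/1.925² - 6.4 ≈ 14.907
  n=3: λ₃ = 18π²/1.925² - 6.4 ≈ 41.541
Since 2π²/1.925² ≈ 5.327 < 6.4, λ₁ < 0.
The n=1 mode grows fastest (−λₙ is largest for n=1) → dominates.
Asymptotic: θ ~ c₁ sin(πx/1.925) e^{1.073t} (exponential growth at rate −λ₁ ≈ 1.073).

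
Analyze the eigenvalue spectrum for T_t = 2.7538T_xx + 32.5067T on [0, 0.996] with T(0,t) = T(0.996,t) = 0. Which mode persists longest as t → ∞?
Eigenvalues: λₙ = 2.7538n²π²/0.996² - 32.5067.
First three modes:
  n=1: λ₁ = 2.7538π²/0.996² - 32.5067 ≈ -5.109
  n=2: λ₂ = 11.0152π²/0.996² - 32.5067 ≈ 77.084
  n=3: λ₃ = 24.7842π²/0.996² - 32.5067 ≈ 214.072
Since 2.7538π²/0.996² ≈ 27.398 < 32.5067, λ₁ < 0.
The n=1 mode grows fastest (−λₙ is largest for n=1) → dominates.
Asymptotic: T ~ c₁ sin(πx/0.996) e^{5.109t} (exponential growth at rate −λ₁ ≈ 5.109).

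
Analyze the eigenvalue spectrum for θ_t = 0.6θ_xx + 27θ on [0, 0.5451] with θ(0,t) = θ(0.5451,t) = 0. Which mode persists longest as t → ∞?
Eigenvalues: λₙ = 0.6n²π²/0.5451² - 27.
First three modes:
  n=1: λ₁ = 0.6π²/0.5451² - 27 ≈ -7.07
  n=2: λ₂ = 2.4π²/0.5451² - 27 ≈ 52.718
  n=3: λ₃ = 5.4π²/0.5451² - 27 ≈ 152.366
Since 0.6π²/0.5451² ≈ 19.93 < 27, λ₁ < 0.
The n=1 mode grows fastest (−λₙ is largest for n=1) → dominates.
Asymptotic: θ ~ c₁ sin(πx/0.5451) e^{7.07t} (exponential growth at rate −λ₁ ≈ 7.07).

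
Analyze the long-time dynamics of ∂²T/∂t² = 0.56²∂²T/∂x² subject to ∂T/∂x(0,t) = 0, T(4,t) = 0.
Long-time behavior: T oscillates (no decay). Energy is conserved; the solution oscillates indefinitely as standing waves.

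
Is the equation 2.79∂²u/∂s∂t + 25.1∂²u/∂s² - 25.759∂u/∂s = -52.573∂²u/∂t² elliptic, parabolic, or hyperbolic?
Rewriting in standard form: 25.1∂²u/∂s² + 2.79∂²u/∂s∂t + 52.573∂²u/∂t² - 25.759∂u/∂s = 0. Computing B² - 4AC with A = 25.1, B = 2.79, C = 52.573: discriminant = -5270.5451 (negative). Answer: elliptic.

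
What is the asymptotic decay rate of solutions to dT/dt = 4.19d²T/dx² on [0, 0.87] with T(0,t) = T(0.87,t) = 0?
Eigenvalues: λₙ = 4.19n²π²/0.87².
First three modes:
  n=1: λ₁ = 4.19π²/0.87² ≈ 54.636
  n=2: λ₂ = 16.76π²/0.87² ≈ 218.542 (4× faster decay)
  n=3: λ₃ = 37.71π²/0.87² ≈ 491.72 (9× faster decay)
As t → ∞, higher modes decay exponentially faster. The n=1 mode dominates: T ~ c₁ sin(πx/0.87) e^{-λ₁t}.
Decay rate: λ₁ = 4.19π²/0.87² ≈ 54.636.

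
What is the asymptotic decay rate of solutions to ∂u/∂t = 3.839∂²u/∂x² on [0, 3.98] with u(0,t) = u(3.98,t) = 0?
Eigenvalues: λₙ = 3.839n²π²/3.98².
First three modes:
  n=1: λ₁ = 3.839π²/3.98² ≈ 2.392
  n=2: λ₂ = 15.356π²/3.98² ≈ 9.568 (4× faster decay)
  n=3: λ₃ = 34.551π²/3.98² ≈ 21.528 (9× faster decay)
As t → ∞, higher modes decay exponentially faster. The n=1 mode dominates: u ~ c₁ sin(πx/3.98) e^{-λ₁t}.
Decay rate: λ₁ = 3.839π²/3.98² ≈ 2.392.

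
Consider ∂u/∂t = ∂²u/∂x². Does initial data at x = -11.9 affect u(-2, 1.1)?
Yes, for any finite x. The heat equation has infinite propagation speed, so all initial data affects all points at any t > 0.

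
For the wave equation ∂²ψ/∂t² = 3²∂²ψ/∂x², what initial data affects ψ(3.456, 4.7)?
Domain of dependence: [-10.644, 17.556]. Signals travel at speed 3, so data within |x - 3.456| ≤ 3·4.7 = 14.1 can reach the point.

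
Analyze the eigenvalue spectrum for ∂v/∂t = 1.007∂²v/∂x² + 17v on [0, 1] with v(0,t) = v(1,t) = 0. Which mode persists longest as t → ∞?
Eigenvalues: λₙ = 1.007n²π²/1² - 17.
First three modes:
  n=1: λ₁ = 1.007π² - 17 ≈ -7.061
  n=2: λ₂ = 4.028π² - 17 ≈ 22.755
  n=3: λ₃ = 9.063π² - 17 ≈ 72.448
Since 1.007π² ≈ 9.939 < 17, λ₁ < 0.
The n=1 mode grows fastest (−λₙ is largest for n=1) → dominates.
Asymptotic: v ~ c₁ sin(πx/1) e^{7.061t} (exponential growth at rate −λ₁ ≈ 7.061).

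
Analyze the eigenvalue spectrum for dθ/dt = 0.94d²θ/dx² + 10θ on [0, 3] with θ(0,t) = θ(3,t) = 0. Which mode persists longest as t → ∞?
Eigenvalues: λₙ = 0.94n²π²/3² - 10.
First three modes:
  n=1: λ₁ = 0.94π²/3² - 10 ≈ -8.969
  n=2: λ₂ = 3.76π²/3² - 10 ≈ -5.877
  n=3: λ₃ = 8.46π²/3² - 10 ≈ -0.723
Since 0.94π²/3² ≈ 1.031 < 10, λ₁ < 0.
The n=1 mode grows fastest (−λₙ is largest for n=1) → dominates.
Asymptotic: θ ~ c₁ sin(πx/3) e^{8.969t} (exponential growth at rate −λ₁ ≈ 8.969).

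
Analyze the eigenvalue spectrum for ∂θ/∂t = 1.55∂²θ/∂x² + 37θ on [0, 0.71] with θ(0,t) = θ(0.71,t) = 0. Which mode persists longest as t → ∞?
Eigenvalues: λₙ = 1.55n²π²/0.71² - 37.
First three modes:
  n=1: λ₁ = 1.55π²/0.71² - 37 ≈ -6.653
  n=2: λ₂ = 6.2π²/0.71² - 37 ≈ 84.388
  n=3: λ₃ = 13.95π²/0.71² - 37 ≈ 236.122
Since 1.55π²/0.71² ≈ 30.347 < 37, λ₁ < 0.
The n=1 mode grows fastest (−λₙ is largest for n=1) → dominates.
Asymptotic: θ ~ c₁ sin(πx/0.71) e^{6.653t} (exponential growth at rate −λ₁ ≈ 6.653).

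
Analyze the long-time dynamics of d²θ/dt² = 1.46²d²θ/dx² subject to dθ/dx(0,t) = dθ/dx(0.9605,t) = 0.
Long-time behavior: θ oscillates about a mean that drifts linearly in t (generically unbounded; no decay). There is no damping, so the nonconstant modes persist as standing waves (energy conserved, no decay). But with Neumann conditions at both ends the constant mode has eigenvalue 0: the spatial mean M(t) of θ satisfies M'' = 0, so M(t) = M(0) + M'(0)·t. Unless the initial velocity has zero mean (∫θ_t(x,0)dx = 0), the solution grows linearly in t (unbounded, though not exponentially); if it does have zero mean, the solution stays bounded and simply oscillates.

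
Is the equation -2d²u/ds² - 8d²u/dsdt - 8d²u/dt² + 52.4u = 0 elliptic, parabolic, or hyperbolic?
Computing B² - 4AC with A = -2, B = -8, C = -8: discriminant = 0 (zero). Answer: parabolic.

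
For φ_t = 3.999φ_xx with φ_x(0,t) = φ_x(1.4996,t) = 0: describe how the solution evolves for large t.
φ → constant (steady state). Heat is conserved (no flux at boundaries); solution approaches the spatial average.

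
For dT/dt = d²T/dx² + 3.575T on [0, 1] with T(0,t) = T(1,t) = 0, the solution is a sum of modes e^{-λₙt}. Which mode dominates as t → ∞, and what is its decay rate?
Eigenvalues: λₙ = n²π²/1² - 3.575.
First three modes:
  n=1: λ₁ = π² - 3.575 ≈ 6.295
  n=2: λ₂ = 4π² - 3.575 ≈ 35.903
  n=3: λ₃ = 9π² - 3.575 ≈ 85.251
Since π² ≈ 9.87 > 3.575, all λₙ > 0.
The n=1 mode decays slowest → dominates as t → ∞.
Asymptotic: T ~ c₁ sin(πx/1) e^{-λ₁t} with decay rate λ₁ ≈ 6.295.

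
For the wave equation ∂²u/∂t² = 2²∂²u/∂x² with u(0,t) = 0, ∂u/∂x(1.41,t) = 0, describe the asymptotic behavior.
u oscillates (no decay). Energy is conserved; the solution oscillates indefinitely as standing waves.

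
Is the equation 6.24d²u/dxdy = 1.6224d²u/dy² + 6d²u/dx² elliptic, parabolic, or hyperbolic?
Rewriting in standard form: -6d²u/dx² + 6.24d²u/dxdy - 1.6224d²u/dy² = 0. Computing B² - 4AC with A = -6, B = 6.24, C = -1.6224: discriminant = 0 (zero). Answer: parabolic.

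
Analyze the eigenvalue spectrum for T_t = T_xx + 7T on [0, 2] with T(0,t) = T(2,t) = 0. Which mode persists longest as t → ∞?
Eigenvalues: λₙ = n²π²/2² - 7.
First three modes:
  n=1: λ₁ = π²/2² - 7 ≈ -4.533
  n=2: λ₂ = 4π²/2² - 7 ≈ 2.87
  n=3: λ₃ = 9π²/2² - 7 ≈ 15.207
Since π²/2² ≈ 2.467 < 7, λ₁ < 0.
The n=1 mode grows fastest (−λₙ is largest for n=1) → dominates.
Asymptotic: T ~ c₁ sin(πx/2) e^{4.533t} (exponential growth at rate −λ₁ ≈ 4.533).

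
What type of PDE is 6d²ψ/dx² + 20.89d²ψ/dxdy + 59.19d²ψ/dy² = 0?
With A = 6, B = 20.89, C = 59.19, the discriminant is -984.1679. This is an elliptic PDE.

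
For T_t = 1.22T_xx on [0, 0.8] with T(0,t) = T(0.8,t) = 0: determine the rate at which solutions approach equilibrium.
Eigenvalues: λₙ = 1.22n²π²/0.8².
First three modes:
  n=1: λ₁ = 1.22π²/0.8² ≈ 18.814
  n=2: λ₂ = 4.88π²/0.8² ≈ 75.256 (4× faster decay)
  n=3: λ₃ = 10.98π²/0.8² ≈ 169.325 (9× faster decay)
As t → ∞, higher modes decay exponentially faster. The n=1 mode dominates: T ~ c₁ sin(πx/0.8) e^{-λ₁t}.
Decay rate: λ₁ = 1.22π²/0.8² ≈ 18.814.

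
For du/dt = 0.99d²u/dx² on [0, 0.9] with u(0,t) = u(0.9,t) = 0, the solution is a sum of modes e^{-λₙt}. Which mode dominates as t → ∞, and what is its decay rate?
Eigenvalues: λₙ = 0.99n²π²/0.9².
First three modes:
  n=1: λ₁ = 0.99π²/0.9² ≈ 12.063
  n=2: λ₂ = 3.96π²/0.9² ≈ 48.251 (4× faster decay)
  n=3: λ₃ = 8.91π²/0.9² ≈ 108.566 (9× faster decay)
As t → ∞, higher modes decay exponentially faster. The n=1 mode dominates: u ~ c₁ sin(πx/0.9) e^{-λ₁t}.
Decay rate: λ₁ = 0.99π²/0.9² ≈ 12.063.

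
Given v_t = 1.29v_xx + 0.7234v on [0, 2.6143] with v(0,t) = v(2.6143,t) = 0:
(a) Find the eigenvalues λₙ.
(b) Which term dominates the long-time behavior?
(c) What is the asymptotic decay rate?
Eigenvalues: λₙ = 1.29n²π²/2.6143² - 0.7234.
First three modes:
  n=1: λ₁ = 1.29π²/2.6143² - 0.7234 ≈ 1.139
  n=2: λ₂ = 5.16π²/2.6143² - 0.7234 ≈ 6.728
  n=3: λ₃ = 11.61π²/2.6143² - 0.7234 ≈ 16.042
Since 1.29π²/2.6143² ≈ 1.863 > 0.7234, all λₙ > 0.
The n=1 mode decays slowest → dominates as t → ∞.
Asymptotic: v ~ c₁ sin(πx/2.6143) e^{-λ₁t} with decay rate λ₁ ≈ 1.139.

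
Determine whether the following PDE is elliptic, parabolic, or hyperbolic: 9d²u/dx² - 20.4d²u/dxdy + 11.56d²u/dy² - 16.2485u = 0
Coefficients: A = 9, B = -20.4, C = 11.56. B² - 4AC = 0, which is zero, so the equation is parabolic.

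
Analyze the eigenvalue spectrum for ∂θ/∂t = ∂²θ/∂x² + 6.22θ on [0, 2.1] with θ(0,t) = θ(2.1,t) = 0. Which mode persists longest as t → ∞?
Eigenvalues: λₙ = n²π²/2.1² - 6.22.
First three modes:
  n=1: λ₁ = π²/2.1² - 6.22 ≈ -3.982
  n=2: λ₂ = 4π²/2.1² - 6.22 ≈ 2.732
  n=3: λ₃ = 9π²/2.1² - 6.22 ≈ 13.922
Since π²/2.1² ≈ 2.238 < 6.22, λ₁ < 0.
The n=1 mode grows fastest (−λₙ is largest for n=1) → dominates.
Asymptotic: θ ~ c₁ sin(πx/2.1) e^{3.982t} (exponential growth at rate −λ₁ ≈ 3.982).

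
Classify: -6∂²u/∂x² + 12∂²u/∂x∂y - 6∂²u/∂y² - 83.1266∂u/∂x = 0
Parabolic (discriminant = 0).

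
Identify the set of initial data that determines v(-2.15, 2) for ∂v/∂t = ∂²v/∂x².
The entire real line. The heat equation has infinite propagation speed: any initial disturbance instantly affects all points (though exponentially small far away).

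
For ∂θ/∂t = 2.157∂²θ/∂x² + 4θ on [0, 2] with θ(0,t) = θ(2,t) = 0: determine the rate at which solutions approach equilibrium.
Eigenvalues: λₙ = 2.157n²π²/2² - 4.
First three modes:
  n=1: λ₁ = 2.157π²/2² - 4 ≈ 1.322
  n=2: λ₂ = 8.628π²/2² - 4 ≈ 17.289
  n=3: λ₃ = 19.413π²/2² - 4 ≈ 43.9
Since 2.157π²/2² ≈ 5.322 > 4, all λₙ > 0.
The n=1 mode decays slowest → dominates as t → ∞.
Asymptotic: θ ~ c₁ sin(πx/2) e^{-λ₁t} with decay rate λ₁ ≈ 1.322.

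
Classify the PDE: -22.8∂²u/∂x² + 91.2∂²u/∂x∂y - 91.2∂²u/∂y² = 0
A = -22.8, B = 91.2, C = -91.2. Discriminant B² - 4AC = 0. Since 0 = 0, parabolic.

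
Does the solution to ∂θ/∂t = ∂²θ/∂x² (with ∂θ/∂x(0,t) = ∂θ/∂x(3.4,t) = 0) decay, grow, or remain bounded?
θ → constant (steady state). Heat is conserved (no flux at boundaries); solution approaches the spatial average.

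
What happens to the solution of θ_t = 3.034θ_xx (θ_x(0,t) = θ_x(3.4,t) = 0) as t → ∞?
θ → constant (steady state). Heat is conserved (no flux at boundaries); solution approaches the spatial average.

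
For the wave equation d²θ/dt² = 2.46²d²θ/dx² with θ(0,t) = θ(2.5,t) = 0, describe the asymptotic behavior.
θ oscillates (no decay). Energy is conserved; the solution oscillates indefinitely as standing waves.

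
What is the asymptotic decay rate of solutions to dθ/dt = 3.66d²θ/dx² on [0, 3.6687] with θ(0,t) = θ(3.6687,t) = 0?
Eigenvalues: λₙ = 3.66n²π²/3.6687².
First three modes:
  n=1: λ₁ = 3.66π²/3.6687² ≈ 2.684
  n=2: λ₂ = 14.64π²/3.6687² ≈ 10.735 (4× faster decay)
  n=3: λ₃ = 32.94π²/3.6687² ≈ 24.155 (9× faster decay)
As t → ∞, higher modes decay exponentially faster. The n=1 mode dominates: θ ~ c₁ sin(πx/3.6687) e^{-λ₁t}.
Decay rate: λ₁ = 3.66π²/3.6687² ≈ 2.684.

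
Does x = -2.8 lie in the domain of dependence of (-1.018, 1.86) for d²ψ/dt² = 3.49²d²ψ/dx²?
Yes. The domain of dependence is [-7.5094, 5.4734], and -2.8 ∈ [-7.5094, 5.4734].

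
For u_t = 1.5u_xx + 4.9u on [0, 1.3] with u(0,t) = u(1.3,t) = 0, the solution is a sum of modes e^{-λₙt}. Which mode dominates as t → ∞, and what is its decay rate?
Eigenvalues: λₙ = 1.5n²π²/1.3² - 4.9.
First three modes:
  n=1: λ₁ = 1.5π²/1.3² - 4.9 ≈ 3.86
  n=2: λ₂ = 6π²/1.3² - 4.9 ≈ 30.14
  n=3: λ₃ = 13.5π²/1.3² - 4.9 ≈ 73.94
Since 1.5π²/1.3² ≈ 8.76 > 4.9, all λₙ > 0.
The n=1 mode decays slowest → dominates as t → ∞.
Asymptotic: u ~ c₁ sin(πx/1.3) e^{-λ₁t} with decay rate λ₁ ≈ 3.86.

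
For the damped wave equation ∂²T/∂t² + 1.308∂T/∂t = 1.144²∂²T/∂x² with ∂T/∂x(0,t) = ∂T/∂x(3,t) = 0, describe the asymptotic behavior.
T → constant (steady state). Damping (γ=1.308) dissipates the nonconstant modes; with Neumann BCs the spatial average obeys M''+γM'=0 and tends to a finite limit.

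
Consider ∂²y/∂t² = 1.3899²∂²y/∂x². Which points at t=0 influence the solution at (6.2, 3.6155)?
Domain of dependence: [1.17481655, 11.22518345]. Signals travel at speed 1.3899, so data within |x - 6.2| ≤ 1.3899·3.6155 = 5.02518345 can reach the point.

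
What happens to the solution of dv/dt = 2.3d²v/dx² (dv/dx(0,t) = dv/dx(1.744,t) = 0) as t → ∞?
v → constant (steady state). Heat is conserved (no flux at boundaries); solution approaches the spatial average.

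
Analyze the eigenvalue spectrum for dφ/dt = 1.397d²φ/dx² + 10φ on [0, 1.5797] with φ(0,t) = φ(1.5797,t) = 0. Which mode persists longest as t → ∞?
Eigenvalues: λₙ = 1.397n²π²/1.5797² - 10.
First three modes:
  n=1: λ₁ = 1.397π²/1.5797² - 10 ≈ -4.475
  n=2: λ₂ = 5.588π²/1.5797² - 10 ≈ 12.101
  n=3: λ₃ = 12.573π²/1.5797² - 10 ≈ 39.727
Since 1.397π²/1.5797² ≈ 5.525 < 10, λ₁ < 0.
The n=1 mode grows fastest (−λₙ is largest for n=1) → dominates.
Asymptotic: φ ~ c₁ sin(πx/1.5797) e^{4.475t} (exponential growth at rate −λ₁ ≈ 4.475).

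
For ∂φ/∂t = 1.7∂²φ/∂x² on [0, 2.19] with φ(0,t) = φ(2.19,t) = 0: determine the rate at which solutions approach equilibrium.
Eigenvalues: λₙ = 1.7n²π²/2.19².
First three modes:
  n=1: λ₁ = 1.7π²/2.19² ≈ 3.498
  n=2: λ₂ = 6.8π²/2.19² ≈ 13.993 (4× faster decay)
  n=3: λ₃ = 15.3π²/2.19² ≈ 31.485 (9× faster decay)
As t → ∞, higher modes decay exponentially faster. The n=1 mode dominates: φ ~ c₁ sin(πx/2.19) e^{-λ₁t}.
Decay rate: λ₁ = 1.7π²/2.19² ≈ 3.498.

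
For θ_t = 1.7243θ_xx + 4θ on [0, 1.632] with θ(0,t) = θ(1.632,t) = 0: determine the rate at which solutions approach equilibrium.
Eigenvalues: λₙ = 1.7243n²π²/1.632² - 4.
First three modes:
  n=1: λ₁ = 1.7243π²/1.632² - 4 ≈ 2.39
  n=2: λ₂ = 6.8972π²/1.632² - 4 ≈ 21.558
  n=3: λ₃ = 15.5187π²/1.632² - 4 ≈ 53.506
Since 1.7243π²/1.632² ≈ 6.39 > 4, all λₙ > 0.
The n=1 mode decays slowest → dominates as t → ∞.
Asymptotic: θ ~ c₁ sin(πx/1.632) e^{-λ₁t} with decay rate λ₁ ≈ 2.39.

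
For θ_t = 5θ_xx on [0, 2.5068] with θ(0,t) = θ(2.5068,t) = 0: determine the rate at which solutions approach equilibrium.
Eigenvalues: λₙ = 5n²π²/2.5068².
First three modes:
  n=1: λ₁ = 5π²/2.5068² ≈ 7.853
  n=2: λ₂ = 20π²/2.5068² ≈ 31.412 (4× faster decay)
  n=3: λ₃ = 45π²/2.5068² ≈ 70.676 (9× faster decay)
As t → ∞, higher modes decay exponentially faster. The n=1 mode dominates: θ ~ c₁ sin(πx/2.5068) e^{-λ₁t}.
Decay rate: λ₁ = 5π²/2.5068² ≈ 7.853.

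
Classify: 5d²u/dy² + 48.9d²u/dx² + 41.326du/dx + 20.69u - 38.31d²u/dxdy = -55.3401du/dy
Rewriting in standard form: 48.9d²u/dx² - 38.31d²u/dxdy + 5d²u/dy² + 41.326du/dx + 55.3401du/dy + 20.69u = 0. Hyperbolic (discriminant = 489.6561).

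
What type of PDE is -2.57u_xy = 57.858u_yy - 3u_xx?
Rewriting in standard form: 3u_xx - 2.57u_xy - 57.858u_yy = 0. With A = 3, B = -2.57, C = -57.858, the discriminant is 700.9009. This is a hyperbolic PDE.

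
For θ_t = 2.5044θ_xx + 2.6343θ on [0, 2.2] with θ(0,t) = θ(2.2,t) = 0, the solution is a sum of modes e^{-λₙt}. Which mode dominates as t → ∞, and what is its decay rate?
Eigenvalues: λₙ = 2.5044n²π²/2.2² - 2.6343.
First three modes:
  n=1: λ₁ = 2.5044π²/2.2² - 2.6343 ≈ 2.473
  n=2: λ₂ = 10.0176π²/2.2² - 2.6343 ≈ 17.793
  n=3: λ₃ = 22.5396π²/2.2² - 2.6343 ≈ 43.328
Since 2.5044π²/2.2² ≈ 5.107 > 2.6343, all λₙ > 0.
The n=1 mode decays slowest → dominates as t → ∞.
Asymptotic: θ ~ c₁ sin(πx/2.2) e^{-λ₁t} with decay rate λ₁ ≈ 2.473.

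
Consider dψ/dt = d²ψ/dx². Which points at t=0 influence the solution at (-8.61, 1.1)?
The entire real line. The heat equation has infinite propagation speed: any initial disturbance instantly affects all points (though exponentially small far away).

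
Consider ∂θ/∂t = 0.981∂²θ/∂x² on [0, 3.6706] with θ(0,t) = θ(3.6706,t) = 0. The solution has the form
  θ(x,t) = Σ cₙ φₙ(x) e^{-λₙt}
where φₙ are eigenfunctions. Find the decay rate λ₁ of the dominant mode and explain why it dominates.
Eigenvalues: λₙ = 0.981n²π²/3.6706².
First three modes:
  n=1: λ₁ = 0.981π²/3.6706² ≈ 0.719
  n=2: λ₂ = 3.924π²/3.6706² ≈ 2.874 (4× faster decay)
  n=3: λ₃ = 8.829π²/3.6706² ≈ 6.468 (9× faster decay)
As t → ∞, higher modes decay exponentially faster. The n=1 mode dominates: θ ~ c₁ sin(πx/3.6706) e^{-λ₁t}.
Decay rate: λ₁ = 0.981π²/3.6706² ≈ 0.719.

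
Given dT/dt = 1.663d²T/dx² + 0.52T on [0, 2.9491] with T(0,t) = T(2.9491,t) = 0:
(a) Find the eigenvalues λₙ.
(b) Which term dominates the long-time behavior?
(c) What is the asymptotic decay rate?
Eigenvalues: λₙ = 1.663n²π²/2.9491² - 0.52.
First three modes:
  n=1: λ₁ = 1.663π²/2.9491² - 0.52 ≈ 1.367
  n=2: λ₂ = 6.652π²/2.9491² - 0.52 ≈ 7.029
  n=3: λ₃ = 14.967π²/2.9491² - 0.52 ≈ 16.465
Since 1.663π²/2.9491² ≈ 1.887 > 0.52, all λₙ > 0.
The n=1 mode decays slowest → dominates as t → ∞.
Asymptotic: T ~ c₁ sin(πx/2.9491) e^{-λ₁t} with decay rate λ₁ ≈ 1.367.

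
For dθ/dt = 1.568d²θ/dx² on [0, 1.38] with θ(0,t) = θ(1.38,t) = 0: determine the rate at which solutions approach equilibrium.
Eigenvalues: λₙ = 1.568n²π²/1.38².
First three modes:
  n=1: λ₁ = 1.568π²/1.38² ≈ 8.126
  n=2: λ₂ = 6.272π²/1.38² ≈ 32.505 (4× faster decay)
  n=3: λ₃ = 14.112π²/1.38² ≈ 73.136 (9× faster decay)
As t → ∞, higher modes decay exponentially faster. The n=1 mode dominates: θ ~ c₁ sin(πx/1.38) e^{-λ₁t}.
Decay rate: λ₁ = 1.568π²/1.38² ≈ 8.126.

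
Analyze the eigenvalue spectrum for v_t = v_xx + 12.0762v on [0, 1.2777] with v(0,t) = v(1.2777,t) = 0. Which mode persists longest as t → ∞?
Eigenvalues: λₙ = n²π²/1.2777² - 12.0762.
First three modes:
  n=1: λ₁ = π²/1.2777² - 12.0762 ≈ -6.031
  n=2: λ₂ = 4π²/1.2777² - 12.0762 ≈ 12.106
  n=3: λ₃ = 9π²/1.2777² - 12.0762 ≈ 42.335
Since π²/1.2777² ≈ 6.046 < 12.0762, λ₁ < 0.
The n=1 mode grows fastest (−λₙ is largest for n=1) → dominates.
Asymptotic: v ~ c₁ sin(πx/1.2777) e^{6.031t} (exponential growth at rate −λ₁ ≈ 6.031).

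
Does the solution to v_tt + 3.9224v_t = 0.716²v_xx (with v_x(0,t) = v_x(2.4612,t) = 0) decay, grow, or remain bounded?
v → constant (steady state). Damping (γ=3.9224) dissipates the nonconstant modes; with Neumann BCs the spatial average obeys M''+γM'=0 and tends to a finite limit.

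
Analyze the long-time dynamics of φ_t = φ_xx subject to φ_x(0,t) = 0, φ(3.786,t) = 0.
Long-time behavior: φ → 0. Heat escapes through the Dirichlet boundary.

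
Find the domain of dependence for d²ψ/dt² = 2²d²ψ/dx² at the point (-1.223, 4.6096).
Domain of dependence: [-10.4422, 7.9962]. Signals travel at speed 2, so data within |x - -1.223| ≤ 2·4.6096 = 9.2192 can reach the point.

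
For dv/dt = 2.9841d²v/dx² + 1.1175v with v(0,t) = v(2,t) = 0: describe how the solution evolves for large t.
v → 0. Diffusion dominates reaction (r=1.1175 < κπ²/L²≈7.36); solution decays.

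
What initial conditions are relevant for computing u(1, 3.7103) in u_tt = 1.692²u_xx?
Domain of dependence: [-5.2778276, 7.2778276]. Signals travel at speed 1.692, so data within |x - 1| ≤ 1.692·3.7103 = 6.2778276 can reach the point.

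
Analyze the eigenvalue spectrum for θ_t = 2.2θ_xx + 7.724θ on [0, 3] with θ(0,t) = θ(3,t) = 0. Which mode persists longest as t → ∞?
Eigenvalues: λₙ = 2.2n²π²/3² - 7.724.
First three modes:
  n=1: λ₁ = 2.2π²/3² - 7.724 ≈ -5.311
  n=2: λ₂ = 8.8π²/3² - 7.724 ≈ 1.926
  n=3: λ₃ = 19.8π²/3² - 7.724 ≈ 13.989
Since 2.2π²/3² ≈ 2.413 < 7.724, λ₁ < 0.
The n=1 mode grows fastest (−λₙ is largest for n=1) → dominates.
Asymptotic: θ ~ c₁ sin(πx/3) e^{5.311t} (exponential growth at rate −λ₁ ≈ 5.311).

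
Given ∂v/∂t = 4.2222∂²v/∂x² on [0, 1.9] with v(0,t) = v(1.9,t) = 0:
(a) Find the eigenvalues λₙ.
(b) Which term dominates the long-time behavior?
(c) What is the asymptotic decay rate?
Eigenvalues: λₙ = 4.2222n²π²/1.9².
First three modes:
  n=1: λ₁ = 4.2222π²/1.9² ≈ 11.543
  n=2: λ₂ = 16.8888π²/1.9² ≈ 46.173 (4× faster decay)
  n=3: λ₃ = 37.9998π²/1.9² ≈ 103.89 (9× faster decay)
As t → ∞, higher modes decay exponentially faster. The n=1 mode dominates: v ~ c₁ sin(πx/1.9) e^{-λ₁t}.
Decay rate: λ₁ = 4.2222π²/1.9² ≈ 11.543.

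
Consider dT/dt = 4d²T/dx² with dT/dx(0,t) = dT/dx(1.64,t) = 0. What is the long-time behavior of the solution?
As t → ∞, T → constant (steady state). Heat is conserved (no flux at boundaries); solution approaches the spatial average.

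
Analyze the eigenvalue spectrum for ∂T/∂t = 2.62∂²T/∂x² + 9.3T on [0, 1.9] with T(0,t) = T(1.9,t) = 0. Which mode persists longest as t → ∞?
Eigenvalues: λₙ = 2.62n²π²/1.9² - 9.3.
First three modes:
  n=1: λ₁ = 2.62π²/1.9² - 9.3 ≈ -2.137
  n=2: λ₂ = 10.48π²/1.9² - 9.3 ≈ 19.352
  n=3: λ₃ = 23.58π²/1.9² - 9.3 ≈ 55.167
Since 2.62π²/1.9² ≈ 7.163 < 9.3, λ₁ < 0.
The n=1 mode grows fastest (−λₙ is largest for n=1) → dominates.
Asymptotic: T ~ c₁ sin(πx/1.9) e^{2.137t} (exponential growth at rate −λ₁ ≈ 2.137).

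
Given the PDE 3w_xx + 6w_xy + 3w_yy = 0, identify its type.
The second-order coefficients are A = 3, B = 6, C = 3. Since B² - 4AC = 0 = 0, this is a parabolic PDE.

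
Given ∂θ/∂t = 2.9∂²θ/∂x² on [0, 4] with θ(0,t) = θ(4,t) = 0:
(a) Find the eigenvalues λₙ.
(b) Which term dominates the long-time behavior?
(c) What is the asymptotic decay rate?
Eigenvalues: λₙ = 2.9n²π²/4².
First three modes:
  n=1: λ₁ = 2.9π²/4² ≈ 1.789
  n=2: λ₂ = 11.6π²/4² ≈ 7.155 (4× faster decay)
  n=3: λ₃ = 26.1π²/4² ≈ 16.1 (9× faster decay)
As t → ∞, higher modes decay exponentially faster. The n=1 mode dominates: θ ~ c₁ sin(πx/4) e^{-λ₁t}.
Decay rate: λ₁ = 2.9π²/4² ≈ 1.789.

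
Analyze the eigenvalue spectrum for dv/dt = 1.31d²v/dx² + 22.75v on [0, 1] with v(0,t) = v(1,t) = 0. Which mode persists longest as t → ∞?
Eigenvalues: λₙ = 1.31n²π²/1² - 22.75.
First three modes:
  n=1: λ₁ = 1.31π² - 22.75 ≈ -9.821
  n=2: λ₂ = 5.24π² - 22.75 ≈ 28.967
  n=3: λ₃ = 11.79π² - 22.75 ≈ 93.613
Since 1.31π² ≈ 12.929 < 22.75, λ₁ < 0.
The n=1 mode grows fastest (−λₙ is largest for n=1) → dominates.
Asymptotic: v ~ c₁ sin(πx/1) e^{9.821t} (exponential growth at rate −λ₁ ≈ 9.821).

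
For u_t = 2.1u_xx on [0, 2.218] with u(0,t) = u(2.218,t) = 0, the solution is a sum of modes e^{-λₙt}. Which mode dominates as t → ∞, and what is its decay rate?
Eigenvalues: λₙ = 2.1n²π²/2.218².
First three modes:
  n=1: λ₁ = 2.1π²/2.218² ≈ 4.213
  n=2: λ₂ = 8.4π²/2.218² ≈ 16.852 (4× faster decay)
  n=3: λ₃ = 18.9π²/2.218² ≈ 37.917 (9× faster decay)
As t → ∞, higher modes decay exponentially faster. The n=1 mode dominates: u ~ c₁ sin(πx/2.218) e^{-λ₁t}.
Decay rate: λ₁ = 2.1π²/2.218² ≈ 4.213.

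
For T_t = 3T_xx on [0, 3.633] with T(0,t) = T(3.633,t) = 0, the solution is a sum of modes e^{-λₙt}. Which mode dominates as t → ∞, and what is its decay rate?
Eigenvalues: λₙ = 3n²π²/3.633².
First three modes:
  n=1: λ₁ = 3π²/3.633² ≈ 2.243
  n=2: λ₂ = 12π²/3.633² ≈ 8.973 (4× faster decay)
  n=3: λ₃ = 27π²/3.633² ≈ 20.19 (9× faster decay)
As t → ∞, higher modes decay exponentially faster. The n=1 mode dominates: T ~ c₁ sin(πx/3.633) e^{-λ₁t}.
Decay rate: λ₁ = 3π²/3.633² ≈ 2.243.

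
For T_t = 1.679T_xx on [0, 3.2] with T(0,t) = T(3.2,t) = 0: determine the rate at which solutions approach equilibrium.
Eigenvalues: λₙ = 1.679n²π²/3.2².
First three modes:
  n=1: λ₁ = 1.679π²/3.2² ≈ 1.618
  n=2: λ₂ = 6.716π²/3.2² ≈ 6.473 (4× faster decay)
  n=3: λ₃ = 15.111π²/3.2² ≈ 14.564 (9× faster decay)
As t → ∞, higher modes decay exponentially faster. The n=1 mode dominates: T ~ c₁ sin(πx/3.2) e^{-λ₁t}.
Decay rate: λ₁ = 1.679π²/3.2² ≈ 1.618.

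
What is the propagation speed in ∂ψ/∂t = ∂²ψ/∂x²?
Infinite. The heat equation is parabolic, not hyperbolic, so disturbances propagate instantly.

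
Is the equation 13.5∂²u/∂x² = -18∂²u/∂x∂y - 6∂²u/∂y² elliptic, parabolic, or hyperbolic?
Rewriting in standard form: 13.5∂²u/∂x² + 18∂²u/∂x∂y + 6∂²u/∂y² = 0. Computing B² - 4AC with A = 13.5, B = 18, C = 6: discriminant = 0 (zero). Answer: parabolic.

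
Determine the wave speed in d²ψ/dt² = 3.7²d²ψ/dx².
Speed = 3.7. Information travels along characteristics x = x₀ ± 3.7t.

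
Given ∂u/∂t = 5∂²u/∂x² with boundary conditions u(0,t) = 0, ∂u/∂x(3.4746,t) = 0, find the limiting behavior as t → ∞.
u → 0. Heat escapes through the Dirichlet boundary.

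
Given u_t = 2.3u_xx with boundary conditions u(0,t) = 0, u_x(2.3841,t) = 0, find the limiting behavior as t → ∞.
u → 0. Heat escapes through the Dirichlet boundary.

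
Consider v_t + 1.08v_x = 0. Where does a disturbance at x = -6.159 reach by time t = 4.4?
At x = -1.407. The characteristic carries data from (-6.159, 0) to (-1.407, 4.4).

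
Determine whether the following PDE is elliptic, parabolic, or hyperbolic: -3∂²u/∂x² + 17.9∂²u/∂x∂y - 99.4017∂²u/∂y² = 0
Coefficients: A = -3, B = 17.9, C = -99.4017. B² - 4AC = -872.4104, which is negative, so the equation is elliptic.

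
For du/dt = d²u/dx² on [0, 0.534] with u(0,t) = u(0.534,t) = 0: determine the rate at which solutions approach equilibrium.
Eigenvalues: λₙ = n²π²/0.534².
First three modes:
  n=1: λ₁ = π²/0.534² ≈ 34.611
  n=2: λ₂ = 4π²/0.534² ≈ 138.445 (4× faster decay)
  n=3: λ₃ = 9π²/0.534² ≈ 311.501 (9× faster decay)
As t → ∞, higher modes decay exponentially faster. The n=1 mode dominates: u ~ c₁ sin(πx/0.534) e^{-λ₁t}.
Decay rate: λ₁ = π²/0.534² ≈ 34.611.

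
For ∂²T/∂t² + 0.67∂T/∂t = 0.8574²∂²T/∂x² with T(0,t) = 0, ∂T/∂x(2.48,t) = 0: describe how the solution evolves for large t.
T → 0. Damping (γ=0.67) dissipates energy; oscillations decay exponentially.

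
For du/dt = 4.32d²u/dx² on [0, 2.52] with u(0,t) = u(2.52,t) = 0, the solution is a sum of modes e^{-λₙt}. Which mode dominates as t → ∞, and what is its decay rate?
Eigenvalues: λₙ = 4.32n²π²/2.52².
First three modes:
  n=1: λ₁ = 4.32π²/2.52² ≈ 6.714
  n=2: λ₂ = 17.28π²/2.52² ≈ 26.856 (4× faster decay)
  n=3: λ₃ = 38.88π²/2.52² ≈ 60.426 (9× faster decay)
As t → ∞, higher modes decay exponentially faster. The n=1 mode dominates: u ~ c₁ sin(πx/2.52) e^{-λ₁t}.
Decay rate: λ₁ = 4.32π²/2.52² ≈ 6.714.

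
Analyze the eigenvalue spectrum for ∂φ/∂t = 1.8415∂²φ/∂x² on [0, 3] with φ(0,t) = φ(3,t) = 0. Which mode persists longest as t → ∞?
Eigenvalues: λₙ = 1.8415n²π²/3².
First three modes:
  n=1: λ₁ = 1.8415π²/3² ≈ 2.019
  n=2: λ₂ = 7.366π²/3² ≈ 8.078 (4× faster decay)
  n=3: λ₃ = 16.5735π²/3² ≈ 18.175 (9× faster decay)
As t → ∞, higher modes decay exponentially faster. The n=1 mode dominates: φ ~ c₁ sin(πx/3) e^{-λ₁t}.
Decay rate: λ₁ = 1.8415π²/3² ≈ 2.019.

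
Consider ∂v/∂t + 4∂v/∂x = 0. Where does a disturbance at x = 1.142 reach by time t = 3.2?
At x = 13.942. The characteristic carries data from (1.142, 0) to (13.942, 3.2).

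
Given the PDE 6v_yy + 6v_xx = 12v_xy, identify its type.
Rewriting in standard form: 6v_xx - 12v_xy + 6v_yy = 0. The second-order coefficients are A = 6, B = -12, C = 6. Since B² - 4AC = 0 = 0, this is a parabolic PDE.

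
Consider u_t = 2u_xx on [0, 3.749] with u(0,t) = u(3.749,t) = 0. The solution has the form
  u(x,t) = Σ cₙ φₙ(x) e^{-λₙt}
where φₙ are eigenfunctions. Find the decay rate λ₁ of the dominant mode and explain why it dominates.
Eigenvalues: λₙ = 2n²π²/3.749².
First three modes:
  n=1: λ₁ = 2π²/3.749² ≈ 1.404
  n=2: λ₂ = 8π²/3.749² ≈ 5.618 (4× faster decay)
  n=3: λ₃ = 18π²/3.749² ≈ 12.64 (9× faster decay)
As t → ∞, higher modes decay exponentially faster. The n=1 mode dominates: u ~ c₁ sin(πx/3.749) e^{-λ₁t}.
Decay rate: λ₁ = 2π²/3.749² ≈ 1.404.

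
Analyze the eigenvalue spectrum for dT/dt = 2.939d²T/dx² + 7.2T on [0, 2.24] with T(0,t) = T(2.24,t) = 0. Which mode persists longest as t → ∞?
Eigenvalues: λₙ = 2.939n²π²/2.24² - 7.2.
First three modes:
  n=1: λ₁ = 2.939π²/2.24² - 7.2 ≈ -1.419
  n=2: λ₂ = 11.756π²/2.24² - 7.2 ≈ 15.924
  n=3: λ₃ = 26.451π²/2.24² - 7.2 ≈ 44.829
Since 2.939π²/2.24² ≈ 5.781 < 7.2, λ₁ < 0.
The n=1 mode grows fastest (−λₙ is largest for n=1) → dominates.
Asymptotic: T ~ c₁ sin(πx/2.24) e^{1.419t} (exponential growth at rate −λ₁ ≈ 1.419).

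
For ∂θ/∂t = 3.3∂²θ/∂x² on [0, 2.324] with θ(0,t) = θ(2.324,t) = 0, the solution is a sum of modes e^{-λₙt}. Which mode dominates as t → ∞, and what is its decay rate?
Eigenvalues: λₙ = 3.3n²π²/2.324².
First three modes:
  n=1: λ₁ = 3.3π²/2.324² ≈ 6.03
  n=2: λ₂ = 13.2π²/2.324² ≈ 24.121 (4× faster decay)
  n=3: λ₃ = 29.7π²/2.324² ≈ 54.273 (9× faster decay)
As t → ∞, higher modes decay exponentially faster. The n=1 mode dominates: θ ~ c₁ sin(πx/2.324) e^{-λ₁t}.
Decay rate: λ₁ = 3.3π²/2.324² ≈ 6.03.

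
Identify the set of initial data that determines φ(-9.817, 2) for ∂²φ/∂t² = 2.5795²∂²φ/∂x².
Domain of dependence: [-14.976, -4.658]. Signals travel at speed 2.5795, so data within |x - -9.817| ≤ 2.5795·2 = 5.159 can reach the point.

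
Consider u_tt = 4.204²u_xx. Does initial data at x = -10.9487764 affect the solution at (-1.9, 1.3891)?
No. The domain of dependence is [-7.7397764, 3.9397764], and -10.9487764 is outside this interval.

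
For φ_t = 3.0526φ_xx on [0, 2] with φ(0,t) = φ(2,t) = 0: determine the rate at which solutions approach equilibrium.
Eigenvalues: λₙ = 3.0526n²π²/2².
First three modes:
  n=1: λ₁ = 3.0526π²/2² ≈ 7.532
  n=2: λ₂ = 12.2104π²/2² ≈ 30.128 (4× faster decay)
  n=3: λ₃ = 27.4734π²/2² ≈ 67.788 (9× faster decay)
As t → ∞, higher modes decay exponentially faster. The n=1 mode dominates: φ ~ c₁ sin(πx/2) e^{-λ₁t}.
Decay rate: λ₁ = 3.0526π²/2² ≈ 7.532.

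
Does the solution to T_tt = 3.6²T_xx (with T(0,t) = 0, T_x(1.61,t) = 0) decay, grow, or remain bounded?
T oscillates (no decay). Energy is conserved; the solution oscillates indefinitely as standing waves.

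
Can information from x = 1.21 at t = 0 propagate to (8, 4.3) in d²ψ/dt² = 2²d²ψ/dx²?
Yes. The domain of dependence is [-0.6, 16.6], and 1.21 ∈ [-0.6, 16.6].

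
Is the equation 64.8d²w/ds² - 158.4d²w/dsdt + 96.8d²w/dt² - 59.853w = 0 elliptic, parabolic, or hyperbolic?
Computing B² - 4AC with A = 64.8, B = -158.4, C = 96.8: discriminant = 0 (zero). Answer: parabolic.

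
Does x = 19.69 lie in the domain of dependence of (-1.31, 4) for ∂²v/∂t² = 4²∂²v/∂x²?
No. The domain of dependence is [-17.31, 14.69], and 19.69 is outside this interval.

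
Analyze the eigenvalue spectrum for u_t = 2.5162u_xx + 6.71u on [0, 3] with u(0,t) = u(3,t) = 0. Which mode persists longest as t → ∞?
Eigenvalues: λₙ = 2.5162n²π²/3² - 6.71.
First three modes:
  n=1: λ₁ = 2.5162π²/3² - 6.71 ≈ -3.951
  n=2: λ₂ = 10.0648π²/3² - 6.71 ≈ 4.327
  n=3: λ₃ = 22.6458π²/3² - 6.71 ≈ 18.124
Since 2.5162π²/3² ≈ 2.759 < 6.71, λ₁ < 0.
The n=1 mode grows fastest (−λₙ is largest for n=1) → dominates.
Asymptotic: u ~ c₁ sin(πx/3) e^{3.951t} (exponential growth at rate −λ₁ ≈ 3.951).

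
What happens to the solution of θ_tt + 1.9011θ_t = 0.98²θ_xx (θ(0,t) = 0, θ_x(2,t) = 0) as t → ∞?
θ → 0. Damping (γ=1.9011) dissipates energy; oscillations decay exponentially.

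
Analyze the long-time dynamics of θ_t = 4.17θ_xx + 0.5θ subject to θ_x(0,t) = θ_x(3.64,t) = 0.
Long-time behavior: θ grows unboundedly. With Neumann BCs the constant mode has diffusion eigenvalue 0, so any r > 0 makes it grow like e^(0.5t); solution grows exponentially.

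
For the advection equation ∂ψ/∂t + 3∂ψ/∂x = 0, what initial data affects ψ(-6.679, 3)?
A single point: x = -15.679. The characteristic through (-6.679, 3) is x - 3t = const, so x = -6.679 - 3·3 = -15.679.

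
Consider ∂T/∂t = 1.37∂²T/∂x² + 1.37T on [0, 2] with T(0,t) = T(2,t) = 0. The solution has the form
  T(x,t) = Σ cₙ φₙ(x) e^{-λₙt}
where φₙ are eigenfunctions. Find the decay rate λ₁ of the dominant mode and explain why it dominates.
Eigenvalues: λₙ = 1.37n²π²/2² - 1.37.
First three modes:
  n=1: λ₁ = 1.37π²/2² - 1.37 ≈ 2.01
  n=2: λ₂ = 5.48π²/2² - 1.37 ≈ 12.151
  n=3: λ₃ = 12.33π²/2² - 1.37 ≈ 29.053
Since 1.37π²/2² ≈ 3.38 > 1.37, all λₙ > 0.
The n=1 mode decays slowest → dominates as t → ∞.
Asymptotic: T ~ c₁ sin(πx/2) e^{-λ₁t} with decay rate λ₁ ≈ 2.01.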